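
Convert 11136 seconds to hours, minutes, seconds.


Hours: 11136 ÷ 3600 = 3 remainder 336
Minutes: 336 ÷ 60 = 5 remainder 36
Seconds: 36

3h 5m 36s


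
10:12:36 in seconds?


Hours: 10 × 3600 = 36000
Minutes: 12 × 60 = 720
Seconds: 36
Total = 36000 + 720 + 36 = 36756

36756 seconds


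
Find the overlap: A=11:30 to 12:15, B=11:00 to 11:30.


0 minutes

Meeting A: 690-735 (in minutes from midnight)
Meeting B: 660-690
Overlap start = max(690, 660) = 690
Overlap end = min(735, 690) = 690
Overlap = max(0, 690 - 690) = 0 min


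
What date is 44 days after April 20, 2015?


June 3, 2015

Start: April 20, 2015
Add 44 days
April 20 → May 1: 30 - 20 + 1 = 11 days (44 - 11 = 33 left)
May 1 → June 1: 31 - 1 + 1 = 31 days (33 - 31 = 2 left)
June 1 + 2 = June 3, 2015


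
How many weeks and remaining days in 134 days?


Weeks: 134 ÷ 7 = 19 remainder 1

19 weeks 1 days


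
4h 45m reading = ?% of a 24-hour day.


19.8%

Time: 285 minutes
Day: 1440 minutes
Percentage = (285/1440) × 100 ≈ 19.8%


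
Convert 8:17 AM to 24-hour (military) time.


08:17

Input: 8:17 AM
AM hour stays: 8


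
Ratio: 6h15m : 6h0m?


25:24 (1.04)

Duration 1: 375 minutes
Duration 2: 360 minutes
Ratio = 375:360
GCD = 15
Simplified = 25:24
As a decimal: 25/24 ≈ 1.04


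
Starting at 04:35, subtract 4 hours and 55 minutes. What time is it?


23:40

Start: 275 minutes from midnight
Subtract: 295 minutes
Remaining: 275 - 295 = -20
Negative → add 24×60 = 1420
Hours: 23, Minutes: 40


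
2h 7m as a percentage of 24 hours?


0.0882 (8.82%)

Total minutes: 2×60 + 7 = 127
Day = 24×60 = 1440 minutes
Fraction = 127/1440 ≈ 0.0882
As a percentage: 127/1440 × 100 ≈ 8.82%


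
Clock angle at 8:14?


Hour hand = 8×30 + 14×0.5 = 247.0°
Minute hand = 14×6 = 84°
Difference = |247.0 - 84| = 163.0°

163.0°


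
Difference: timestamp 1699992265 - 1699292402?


Difference = 1699992265 - 1699292402 = 699863 seconds
In hours: 699863 / 3600 ≈ 194.4
In days: 699863 / 86400 ≈ 8.10

699863 seconds (194.4 hours / 8.10 days)


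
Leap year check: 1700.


Rules: divisible by 4 AND (not by 100 OR by 400)
1700 ÷ 4 = 425 exactly → divisible by 4
1700 ÷ 100 = 17 exactly → divisible by 100
1700 ÷ 400 = 4 remainder 100 → not divisible by 400
Divisible by 100 but not by 400 → not a leap year

No


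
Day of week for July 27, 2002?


Saturday

Zeller's congruence:
q=27, m=7, k=2, j=20
h = (27 + ⌊13×8/5⌋ + 2 + ⌊2/4⌋ + ⌊20/4⌋ - 2×20) mod 7
= (27 + 20 + 2 + 0 + 5 - 40) mod 7
= 14 mod 7 = 0
h=0 → Saturday


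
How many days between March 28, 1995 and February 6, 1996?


From March 28, 1995 to February 6, 1996
Rest of March 1995: 31 - 28 = 3
Full months: April 30, May 31, June 30, July 31, August 31, September 30, October 31, November 30, December 31, January 31
Days into February 1996: 6
Total = 3 + 30 + 31 + 30 + 31 + 31 + 30 + 31 + 30 + 31 + 31 + 6 = 315 days

315 days


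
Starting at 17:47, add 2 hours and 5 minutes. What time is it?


19:52

Start: 1067 minutes from midnight
Add: 125 minutes
Total: 1192 minutes
Hours: 1192 ÷ 60 = 19 remainder 52


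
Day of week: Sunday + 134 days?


Monday

Start: Sunday (index 6)
(6 + 134) mod 7
= 140 mod 7
= 0
Index 0 → Monday


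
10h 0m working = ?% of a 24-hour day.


41.7%

Time: 600 minutes
Day: 1440 minutes
Percentage = (600/1440) × 100 ≈ 41.7%


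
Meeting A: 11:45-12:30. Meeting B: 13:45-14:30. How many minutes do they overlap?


0 minutes

Meeting A: 705-750 (in minutes from midnight)
Meeting B: 825-870
Overlap start = max(705, 825) = 825
Overlap end = min(750, 870) = 750
Overlap = max(0, 750 - 825) = 0 min


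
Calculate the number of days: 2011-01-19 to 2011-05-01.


From January 19, 2011 to May 1, 2011
Rest of January 2011: 31 - 19 = 12
Full months: February 2011 28, March 31, April 30
Days into May 2011: 1
Total = 12 + 28 + 31 + 30 + 1 = 102 days

102 days


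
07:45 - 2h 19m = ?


Start: 465 minutes from midnight
Subtract: 139 minutes
Remaining: 465 - 139 = 326
Hours: 5, Minutes: 26

05:26


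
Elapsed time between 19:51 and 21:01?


1h 10m

End time in minutes: 21×60 + 1 = 1261
Start time in minutes: 19×60 + 51 = 1191
Difference = 1261 - 1191 = 70 minutes
= 1 hours 10 minutes


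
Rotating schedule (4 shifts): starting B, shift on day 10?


Shift C

Shifts: A, B, C, D
Start: B (index 1)
Day 10: (1 + 10 - 1) mod 4
= 10 mod 4
= 2
Index 2 → shift C


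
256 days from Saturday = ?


Wednesday

Start: Saturday (index 5)
(5 + 256) mod 7
= 261 mod 7
= 2
Index 2 → Wednesday


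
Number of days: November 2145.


30 days

Month: November (month 11)
November has 30 days


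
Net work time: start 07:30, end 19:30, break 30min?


Total time = (19×60+30) - (7×60+30)
= 1170 - 450 = 720 min
Minus break: 720 - 30 = 690 min
= 11h 30m

11h 30m (690 minutes)


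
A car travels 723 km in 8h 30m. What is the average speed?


85.1 km/h

Distance: 723 km
Time: 8h 30m = 510 min = 510/60 = 17/2 hours
Speed = 723 ÷ (17/2) = 723 × 2 / 17 = 1446/17 ≈ 85.1 km/h


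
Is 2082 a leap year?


Rules: divisible by 4 AND (not by 100 OR by 400)
2082 ÷ 4 = 520 remainder 2 → not divisible by 4
Not divisible by 4 → not a leap year

No


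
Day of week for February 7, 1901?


Zeller's congruence:
q=7, m=14, k=0, j=19
h = (7 + ⌊13×15/5⌋ + 0 + ⌊0/4⌋ + ⌊19/4⌋ - 2×19) mod 7
= (7 + 39 + 0 + 0 + 4 - 38) mod 7
= 12 mod 7 = 5
h=5 → Thursday

Thursday


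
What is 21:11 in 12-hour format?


Hour: 21
21 - 12 = 9 → PM

9:11 PM


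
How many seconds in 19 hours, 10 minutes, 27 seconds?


69027 seconds

Hours: 19 × 3600 = 68400
Minutes: 10 × 60 = 600
Seconds: 27
Total = 68400 + 600 + 27 = 69027


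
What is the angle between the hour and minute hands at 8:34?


Hour hand = 8×30 + 34×0.5 = 257.0°
Minute hand = 34×6 = 204°
Difference = |257.0 - 204| = 53.0°

53.0°


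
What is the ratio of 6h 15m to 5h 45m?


25:23 (1.09)

Duration 1: 375 minutes
Duration 2: 345 minutes
Ratio = 375:345
GCD = 15
Simplified = 25:23
As a decimal: 25/23 ≈ 1.09


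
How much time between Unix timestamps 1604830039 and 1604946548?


Difference = 1604946548 - 1604830039 = 116509 seconds
In hours: 116509 / 3600 ≈ 32.4
In days: 116509 / 86400 ≈ 1.35

116509 seconds (32.4 hours / 1.35 days)


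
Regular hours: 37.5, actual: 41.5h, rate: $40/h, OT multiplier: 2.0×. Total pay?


Regular: 37.5h × $40 = $1500.00
Overtime: 41.5 - 37.5 = 4.0h
OT pay: 4.0h × $40 × 2.0 = $320.00
Total = $1500.00 + $320.00 = $1820.00

$1820.00


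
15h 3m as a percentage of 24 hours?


Total minutes: 15×60 + 3 = 903
Day = 24×60 = 1440 minutes
Fraction = 903/1440 ≈ 0.6271
As a percentage: 903/1440 × 100 ≈ 62.71%

0.6271 (62.71%)


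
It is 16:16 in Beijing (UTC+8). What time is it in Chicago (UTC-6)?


02:16

Time difference = UTC-6 - UTC+8 = -14 hours
New hour = (16 -14) mod 24
= 2 mod 24 = 2
Minutes unchanged → 02:16


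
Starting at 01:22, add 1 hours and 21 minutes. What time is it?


02:43

Start: 82 minutes from midnight
Add: 81 minutes
Total: 163 minutes
Hours: 163 ÷ 60 = 2 remainder 43


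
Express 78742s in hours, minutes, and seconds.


Hours: 78742 ÷ 3600 = 21 remainder 3142
Minutes: 3142 ÷ 60 = 52 remainder 22
Seconds: 22

21h 52m 22s


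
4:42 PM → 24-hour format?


16:42

Input: 4:42 PM
PM: 4 + 12 = 16


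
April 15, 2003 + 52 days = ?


Start: April 15, 2003
Add 52 days
April 15 → May 1: 30 - 15 + 1 = 16 days (52 - 16 = 36 left)
May 1 → June 1: 31 - 1 + 1 = 31 days (36 - 31 = 5 left)
June 1 + 5 = June 6, 2003

June 6, 2003


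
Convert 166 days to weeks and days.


Weeks: 166 ÷ 7 = 23 remainder 5

23 weeks 5 days


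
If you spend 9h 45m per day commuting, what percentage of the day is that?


40.6%

Time: 585 minutes
Day: 1440 minutes
Percentage = (585/1440) × 100 ≈ 40.6%


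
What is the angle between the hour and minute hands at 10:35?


Hour hand = 10×30 + 35×0.5 = 317.5°
Minute hand = 35×6 = 210°
Difference = |317.5 - 210| = 107.5°

107.5°


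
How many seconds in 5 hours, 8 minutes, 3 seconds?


Hours: 5 × 3600 = 18000
Minutes: 8 × 60 = 480
Seconds: 3
Total = 18000 + 480 + 3 = 18483

18483 seconds


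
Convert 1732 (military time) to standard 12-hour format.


Hour: 17
17 - 12 = 5 → PM

5:32 PM


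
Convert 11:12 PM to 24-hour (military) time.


Input: 11:12 PM
PM: 11 + 12 = 23

23:12


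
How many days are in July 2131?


31 days

Month: July (month 7)
July has 31 days


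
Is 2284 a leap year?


Rules: divisible by 4 AND (not by 100 OR by 400)
2284 ÷ 4 = 571 exactly → divisible by 4
2284 ÷ 100 = 22 remainder 84 → not divisible by 100
Divisible by 4 but not by 100 → leap year

Yes


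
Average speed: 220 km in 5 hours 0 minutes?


Distance: 220 km
Time: 5 hours
Speed = 220 / 5 = 44.0 km/h

44.0 km/h


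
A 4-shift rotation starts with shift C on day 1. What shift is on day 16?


Shifts: A, B, C, D
Start: C (index 2)
Day 16: (2 + 16 - 1) mod 4
= 17 mod 4
= 1
Index 1 → shift B

Shift B


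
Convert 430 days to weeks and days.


Weeks: 430 ÷ 7 = 61 remainder 3

61 weeks 3 days


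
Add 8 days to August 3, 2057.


August 11, 2057

Start: August 3, 2057
Add 8 days
August 3 + 8 = August 11, 2057


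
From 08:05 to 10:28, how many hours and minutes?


End time in minutes: 10×60 + 28 = 628
Start time in minutes: 8×60 + 5 = 485
Difference = 628 - 485 = 143 minutes
= 2 hours 23 minutes

2h 23m


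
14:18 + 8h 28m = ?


22:46

Start: 858 minutes from midnight
Add: 508 minutes
Total: 1366 minutes
Hours: 1366 ÷ 60 = 22 remainder 46


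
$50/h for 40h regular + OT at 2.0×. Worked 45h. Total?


$2500.00

Regular: 40h × $50 = $2000.00
Overtime: 45 - 40 = 5h
OT pay: 5h × $50 × 2.0 = $500.00
Total = $2000.00 + $500.00 = $2500.00


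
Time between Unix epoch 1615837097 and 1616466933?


629836 seconds (175.0 hours / 7.29 days)

Difference = 1616466933 - 1615837097 = 629836 seconds
In hours: 629836 / 3600 ≈ 175.0
In days: 629836 / 86400 ≈ 7.29


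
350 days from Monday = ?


Monday

Start: Monday (index 0)
(0 + 350) mod 7
= 350 mod 7
= 0
Index 0 → Monday


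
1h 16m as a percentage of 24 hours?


Total minutes: 1×60 + 16 = 76
Day = 24×60 = 1440 minutes
Fraction = 76/1440 ≈ 0.0528
As a percentage: 76/1440 × 100 ≈ 5.28%

0.0528 (5.28%)


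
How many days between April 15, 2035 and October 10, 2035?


From April 15, 2035 to October 10, 2035
Rest of April 2035: 30 - 15 = 15
Full months: May 31, June 30, July 31, August 31, September 30
Days into October 2035: 10
Total = 15 + 31 + 30 + 31 + 31 + 30 + 10 = 178 days

178 days


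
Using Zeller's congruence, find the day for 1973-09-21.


Zeller's congruence:
q=21, m=9, k=73, j=19
h = (21 + ⌊13×10/5⌋ + 73 + ⌊73/4⌋ + ⌊19/4⌋ - 2×19) mod 7
= (21 + 26 + 73 + 18 + 4 - 38) mod 7
= 104 mod 7 = 6
h=6 → Friday

Friday


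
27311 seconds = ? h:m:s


Hours: 27311 ÷ 3600 = 7 remainder 2111
Minutes: 2111 ÷ 60 = 35 remainder 11
Seconds: 11

7h 35m 11s


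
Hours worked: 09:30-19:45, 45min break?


9h 30m (570 minutes)

Total time = (19×60+45) - (9×60+30)
= 1185 - 570 = 615 min
Minus break: 615 - 45 = 570 min
= 9h 30m


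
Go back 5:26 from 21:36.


Start: 1296 minutes from midnight
Subtract: 326 minutes
Remaining: 1296 - 326 = 970
Hours: 16, Minutes: 10

16:10


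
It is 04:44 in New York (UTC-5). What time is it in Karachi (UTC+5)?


Time difference = UTC+5 - UTC-5 = +10 hours
New hour = (4 + 10) mod 24
= 14 mod 24 = 14
Minutes unchanged → 14:44

14:44


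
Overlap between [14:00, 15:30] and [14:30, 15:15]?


45 minutes

Meeting A: 840-930 (in minutes from midnight)
Meeting B: 870-915
Overlap start = max(840, 870) = 870
Overlap end = min(930, 915) = 915
Overlap = max(0, 915 - 870) = 45 min


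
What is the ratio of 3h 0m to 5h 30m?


Duration 1: 180 minutes
Duration 2: 330 minutes
Ratio = 180:330
GCD = 30
Simplified = 6:11
As a decimal: 6/11 ≈ 0.55

6:11 (0.55)


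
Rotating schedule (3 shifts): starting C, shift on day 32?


Shift A

Shifts: A, B, C
Start: C (index 2)
Day 32: (2 + 32 - 1) mod 3
= 33 mod 3
= 0
Index 0 → shift A


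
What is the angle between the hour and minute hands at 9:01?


Hour hand = 9×30 + 1×0.5 = 270.5°
Minute hand = 1×6 = 6°
Difference = |270.5 - 6| = 264.5°
Since > 180°: 360 - 264.5 = 95.5°

95.5°


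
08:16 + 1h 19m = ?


09:35

Start: 496 minutes from midnight
Add: 79 minutes
Total: 575 minutes
Hours: 575 ÷ 60 = 9 remainder 35


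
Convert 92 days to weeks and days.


13 weeks 1 days

Weeks: 92 ÷ 7 = 13 remainder 1


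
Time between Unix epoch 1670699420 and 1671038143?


338723 seconds (94.1 hours / 3.92 days)

Difference = 1671038143 - 1670699420 = 338723 seconds
In hours: 338723 / 3600 ≈ 94.1
In days: 338723 / 86400 ≈ 3.92


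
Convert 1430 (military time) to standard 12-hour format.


2:30 PM

Hour: 14
14 - 12 = 2 → PM


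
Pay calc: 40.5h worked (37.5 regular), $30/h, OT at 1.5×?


Regular: 37.5h × $30 = $1125.00
Overtime: 40.5 - 37.5 = 3.0h
OT pay: 3.0h × $30 × 1.5 = $135.00
Total = $1125.00 + $135.00 = $1260.00

$1260.00


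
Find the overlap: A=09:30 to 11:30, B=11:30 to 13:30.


0 minutes

Meeting A: 570-690 (in minutes from midnight)
Meeting B: 690-810
Overlap start = max(570, 690) = 690
Overlap end = min(690, 810) = 690
Overlap = max(0, 690 - 690) = 0 min


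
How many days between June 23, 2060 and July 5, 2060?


From June 23, 2060 to July 5, 2060
Rest of June 2060: 30 - 23 = 7
Days into July 2060: 5
Total = 7 + 5 = 12 days

12 days


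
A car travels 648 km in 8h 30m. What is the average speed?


76.2 km/h

Distance: 648 km
Time: 8h 30m = 510 min = 510/60 = 17/2 hours
Speed = 648 ÷ (17/2) = 648 × 2 / 17 = 1296/17 ≈ 76.2 km/h


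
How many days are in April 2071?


Month: April (month 4)
April has 30 days

30 days


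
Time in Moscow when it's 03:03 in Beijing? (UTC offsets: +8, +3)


22:03 (previous day)

Time difference = UTC+3 - UTC+8 = -5 hours
New hour = (3 -5) mod 24
= -2 mod 24 = 22
Minutes unchanged → 22:03; -2 < 0 → previous day


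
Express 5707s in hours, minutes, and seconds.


1h 35m 7s

Hours: 5707 ÷ 3600 = 1 remainder 2107
Minutes: 2107 ÷ 60 = 35 remainder 7
Seconds: 7


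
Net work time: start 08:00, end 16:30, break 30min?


Total time = (16×60+30) - (8×60+0)
= 990 - 480 = 510 min
Minus break: 510 - 30 = 480 min
= 8h 0m

8h 0m (480 minutes)


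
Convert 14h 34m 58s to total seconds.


Hours: 14 × 3600 = 50400
Minutes: 34 × 60 = 2040
Seconds: 58
Total = 50400 + 2040 + 58 = 52498

52498 seconds


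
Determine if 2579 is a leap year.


No

Rules: divisible by 4 AND (not by 100 OR by 400)
2579 ÷ 4 = 644 remainder 3 → not divisible by 4
Not divisible by 4 → not a leap year


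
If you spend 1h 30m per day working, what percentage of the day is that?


Time: 90 minutes
Day: 1440 minutes
Percentage = (90/1440) × 100 ≈ 6.3%

6.3%


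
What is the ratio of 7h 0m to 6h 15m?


28:25 (1.12)

Duration 1: 420 minutes
Duration 2: 375 minutes
Ratio = 420:375
GCD = 15
Simplified = 28:25
As a decimal: 28/25 = 1.12


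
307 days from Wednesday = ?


Start: Wednesday (index 2)
(2 + 307) mod 7
= 309 mod 7
= 1
Index 1 → Tuesday

Tuesday


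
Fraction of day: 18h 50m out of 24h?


0.7847 (78.47%)

Total minutes: 18×60 + 50 = 1130
Day = 24×60 = 1440 minutes
Fraction = 1130/1440 ≈ 0.7847
As a percentage: 1130/1440 × 100 ≈ 78.47%


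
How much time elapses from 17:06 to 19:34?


2h 28m

End time in minutes: 19×60 + 34 = 1174
Start time in minutes: 17×60 + 6 = 1026
Difference = 1174 - 1026 = 148 minutes
= 2 hours 28 minutes


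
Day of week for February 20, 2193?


Zeller's congruence:
q=20, m=14, k=92, j=21
h = (20 + ⌊13×15/5⌋ + 92 + ⌊92/4⌋ + ⌊21/4⌋ - 2×21) mod 7
= (20 + 39 + 92 + 23 + 5 - 42) mod 7
= 137 mod 7 = 4
h=4 → Wednesday

Wednesday


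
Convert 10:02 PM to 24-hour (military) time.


Input: 10:02 PM
PM: 10 + 12 = 22

22:02


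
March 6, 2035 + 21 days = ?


March 27, 2035

Start: March 6, 2035
Add 21 days
March 6 + 21 = March 27, 2035


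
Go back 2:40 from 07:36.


Start: 456 minutes from midnight
Subtract: 160 minutes
Remaining: 456 - 160 = 296
Hours: 4, Minutes: 56

04:56


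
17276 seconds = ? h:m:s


4h 47m 56s

Hours: 17276 ÷ 3600 = 4 remainder 2876
Minutes: 2876 ÷ 60 = 47 remainder 56
Seconds: 56


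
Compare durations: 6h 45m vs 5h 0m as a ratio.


Duration 1: 405 minutes
Duration 2: 300 minutes
Ratio = 405:300
GCD = 15
Simplified = 27:20
As a decimal: 27/20 = 1.35

27:20 (1.35)


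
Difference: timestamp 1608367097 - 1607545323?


Difference = 1608367097 - 1607545323 = 821774 seconds
In hours: 821774 / 3600 ≈ 228.3
In days: 821774 / 86400 ≈ 9.51

821774 seconds (228.3 hours / 9.51 days)


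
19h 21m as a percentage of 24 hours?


Total minutes: 19×60 + 21 = 1161
Day = 24×60 = 1440 minutes
Fraction = 1161/1440 ≈ 0.8063
As a percentage: 1161/1440 × 100 ≈ 80.63%

0.8063 (80.63%)


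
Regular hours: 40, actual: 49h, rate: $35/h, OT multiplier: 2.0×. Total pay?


Regular: 40h × $35 = $1400.00
Overtime: 49 - 40 = 9h
OT pay: 9h × $35 × 2.0 = $630.00
Total = $1400.00 + $630.00 = $2030.00

$2030.00


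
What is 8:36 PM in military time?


20:36

Input: 8:36 PM
PM: 8 + 12 = 20


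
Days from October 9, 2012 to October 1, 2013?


From October 9, 2012 to October 1, 2013
Rest of October 2012: 31 - 9 = 22
Full months: November 30, December 31, January 31, February 2013 28, March 31, April 30, May 31, June 30, July 31, August 31, September 30
Days into October 2013: 1
Total = 22 + 30 + 31 + 31 + 28 + 31 + 30 + 31 + 30 + 31 + 31 + 30 + 1 = 357 days

357 days


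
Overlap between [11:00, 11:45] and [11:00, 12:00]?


Meeting A: 660-705 (in minutes from midnight)
Meeting B: 660-720
Overlap start = max(660, 660) = 660
Overlap end = min(705, 720) = 705
Overlap = max(0, 705 - 660) = 45 min

45 minutes


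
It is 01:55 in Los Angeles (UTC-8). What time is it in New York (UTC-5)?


04:55

Time difference = UTC-5 - UTC-8 = +3 hours
New hour = (1 + 3) mod 24
= 4 mod 24 = 4
Minutes unchanged → 04:55


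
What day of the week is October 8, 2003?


Wednesday

Zeller's congruence:
q=8, m=10, k=3, j=20
h = (8 + ⌊13×11/5⌋ + 3 + ⌊3/4⌋ + ⌊20/4⌋ - 2×20) mod 7
= (8 + 28 + 3 + 0 + 5 - 40) mod 7
= 4 mod 7 = 4
h=4 → Wednesday


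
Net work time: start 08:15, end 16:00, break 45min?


7h 0m (420 minutes)

Total time = (16×60+0) - (8×60+15)
= 960 - 495 = 465 min
Minus break: 465 - 45 = 420 min
= 7h 0m


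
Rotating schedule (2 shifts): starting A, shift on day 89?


Shift A

Shifts: A, B
Start: A (index 0)
Day 89: (0 + 89 - 1) mod 2
= 88 mod 2
= 0
Index 0 → shift A


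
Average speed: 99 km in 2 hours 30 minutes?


Distance: 99 km
Time: 2h 30m = 150 min = 150/60 = 5/2 hours
Speed = 99 ÷ (5/2) = 99 × 2 / 5 = 198/5 = 39.6 km/h

39.6 km/h


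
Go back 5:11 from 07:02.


Start: 422 minutes from midnight
Subtract: 311 minutes
Remaining: 422 - 311 = 111
Hours: 1, Minutes: 51

01:51


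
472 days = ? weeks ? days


67 weeks 3 days

Weeks: 472 ÷ 7 = 67 remainder 3


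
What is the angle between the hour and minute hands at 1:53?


98.5°

Hour hand = 1×30 + 53×0.5 = 56.5°
Minute hand = 53×6 = 318°
Difference = |56.5 - 318| = 261.5°
Since > 180°: 360 - 261.5 = 98.5°


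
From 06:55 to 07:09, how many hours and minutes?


End time in minutes: 7×60 + 9 = 429
Start time in minutes: 6×60 + 55 = 415
Difference = 429 - 415 = 14 minutes
= 0 hours 14 minutes

0h 14m


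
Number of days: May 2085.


31 days

Month: May (month 5)
May has 31 days


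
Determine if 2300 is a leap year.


No

Rules: divisible by 4 AND (not by 100 OR by 400)
2300 ÷ 4 = 575 exactly → divisible by 4
2300 ÷ 100 = 23 exactly → divisible by 100
2300 ÷ 400 = 5 remainder 300 → not divisible by 400
Divisible by 100 but not by 400 → not a leap year


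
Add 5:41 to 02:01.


07:42

Start: 121 minutes from midnight
Add: 341 minutes
Total: 462 minutes
Hours: 462 ÷ 60 = 7 remainder 42


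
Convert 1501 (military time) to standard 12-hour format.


3:01 PM

Hour: 15
15 - 12 = 3 → PM


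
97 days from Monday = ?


Start: Monday (index 0)
(0 + 97) mod 7
= 97 mod 7
= 6
Index 6 → Sunday

Sunday


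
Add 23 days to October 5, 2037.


Start: October 5, 2037
Add 23 days
October 5 + 23 = October 28, 2037

October 28, 2037


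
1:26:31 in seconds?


5191 seconds

Hours: 1 × 3600 = 3600
Minutes: 26 × 60 = 1560
Seconds: 31
Total = 3600 + 1560 + 31 = 5191


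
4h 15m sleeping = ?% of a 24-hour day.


17.7%

Time: 255 minutes
Day: 1440 minutes
Percentage = (255/1440) × 100 ≈ 17.7%


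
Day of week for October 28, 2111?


Wednesday

Zeller's congruence:
q=28, m=10, k=11, j=21
h = (28 + ⌊13×11/5⌋ + 11 + ⌊11/4⌋ + ⌊21/4⌋ - 2×21) mod 7
= (28 + 28 + 11 + 2 + 5 - 42) mod 7
= 32 mod 7 = 4
h=4 → Wednesday


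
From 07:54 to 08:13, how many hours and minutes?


End time in minutes: 8×60 + 13 = 493
Start time in minutes: 7×60 + 54 = 474
Difference = 493 - 474 = 19 minutes
= 0 hours 19 minutes

0h 19m


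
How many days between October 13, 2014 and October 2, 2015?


354 days

From October 13, 2014 to October 2, 2015
Rest of October 2014: 31 - 13 = 18
Full months: November 30, December 31, January 31, February 2015 28, March 31, April 30, May 31, June 30, July 31, August 31, September 30
Days into October 2015: 2
Total = 18 + 30 + 31 + 31 + 28 + 31 + 30 + 31 + 30 + 31 + 31 + 30 + 2 = 354 days


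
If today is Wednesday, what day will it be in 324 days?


Start: Wednesday (index 2)
(2 + 324) mod 7
= 326 mod 7
= 4
Index 4 → Friday

Friday


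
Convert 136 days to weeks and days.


Weeks: 136 ÷ 7 = 19 remainder 3

19 weeks 3 days


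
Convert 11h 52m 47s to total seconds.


Hours: 11 × 3600 = 39600
Minutes: 52 × 60 = 3120
Seconds: 47
Total = 39600 + 3120 + 47 = 42767

42767 seconds


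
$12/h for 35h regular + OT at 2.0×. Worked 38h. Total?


$492.00

Regular: 35h × $12 = $420.00
Overtime: 38 - 35 = 3h
OT pay: 3h × $12 × 2.0 = $72.00
Total = $420.00 + $72.00 = $492.00


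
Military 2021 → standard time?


Hour: 20
20 - 12 = 8 → PM

8:21 PM


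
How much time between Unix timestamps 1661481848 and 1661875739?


Difference = 1661875739 - 1661481848 = 393891 seconds
In hours: 393891 / 3600 ≈ 109.4
In days: 393891 / 86400 ≈ 4.56

393891 seconds (109.4 hours / 4.56 days)


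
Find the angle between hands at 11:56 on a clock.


Hour hand = 11×30 + 56×0.5 = 358.0°
Minute hand = 56×6 = 336°
Difference = |358.0 - 336| = 22.0°

22.0°


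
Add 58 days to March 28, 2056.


Start: March 28, 2056
Add 58 days
March 28 → April 1: 31 - 28 + 1 = 4 days (58 - 4 = 54 left)
April 1 → May 1: 30 - 1 + 1 = 30 days (54 - 30 = 24 left)
May 1 + 24 = May 25, 2056

May 25, 2056


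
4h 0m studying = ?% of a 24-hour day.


Time: 240 minutes
Day: 1440 minutes
Percentage = (240/1440) × 100 ≈ 16.7%

16.7%


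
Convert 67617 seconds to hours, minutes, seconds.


Hours: 67617 ÷ 3600 = 18 remainder 2817
Minutes: 2817 ÷ 60 = 46 remainder 57
Seconds: 57

18h 46m 57s


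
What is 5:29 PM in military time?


Input: 5:29 PM
PM: 5 + 12 = 17

17:29


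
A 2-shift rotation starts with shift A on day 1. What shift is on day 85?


Shifts: A, B
Start: A (index 0)
Day 85: (0 + 85 - 1) mod 2
= 84 mod 2
= 0
Index 0 → shift A

Shift A


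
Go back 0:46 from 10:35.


Start: 635 minutes from midnight
Subtract: 46 minutes
Remaining: 635 - 46 = 589
Hours: 9, Minutes: 49

09:49


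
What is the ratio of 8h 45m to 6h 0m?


Duration 1: 525 minutes
Duration 2: 360 minutes
Ratio = 525:360
GCD = 15
Simplified = 35:24
As a decimal: 35/24 ≈ 1.46

35:24 (1.46)


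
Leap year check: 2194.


No

Rules: divisible by 4 AND (not by 100 OR by 400)
2194 ÷ 4 = 548 remainder 2 → not divisible by 4
Not divisible by 4 → not a leap year


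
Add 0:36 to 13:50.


Start: 830 minutes from midnight
Add: 36 minutes
Total: 866 minutes
Hours: 866 ÷ 60 = 14 remainder 26

14:26


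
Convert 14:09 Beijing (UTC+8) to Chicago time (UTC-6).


Time difference = UTC-6 - UTC+8 = -14 hours
New hour = (14 -14) mod 24
= 0 mod 24 = 0
Minutes unchanged → 00:09

00:09


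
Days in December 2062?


31 days

Month: December (month 12)
December has 31 days


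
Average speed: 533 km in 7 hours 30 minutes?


71.1 km/h

Distance: 533 km
Time: 7h 30m = 450 min = 450/60 = 15/2 hours
Speed = 533 ÷ (15/2) = 533 × 2 / 15 = 1066/15 ≈ 71.1 km/h


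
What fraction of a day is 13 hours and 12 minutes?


Total minutes: 13×60 + 12 = 792
Day = 24×60 = 1440 minutes
Fraction = 792/1440 = 0.5500
As a percentage: 792/1440 × 100 = 55.00%

0.5500 (55.00%)


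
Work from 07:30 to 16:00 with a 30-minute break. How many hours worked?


8h 0m (480 minutes)

Total time = (16×60+0) - (7×60+30)
= 960 - 450 = 510 min
Minus break: 510 - 30 = 480 min
= 8h 0m


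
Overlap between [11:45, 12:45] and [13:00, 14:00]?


0 minutes

Meeting A: 705-765 (in minutes from midnight)
Meeting B: 780-840
Overlap start = max(705, 780) = 780
Overlap end = min(765, 840) = 765
Overlap = max(0, 765 - 780) = 0 min


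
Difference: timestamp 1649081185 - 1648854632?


Difference = 1649081185 - 1648854632 = 226553 seconds
In hours: 226553 / 3600 ≈ 62.9
In days: 226553 / 86400 ≈ 2.62

226553 seconds (62.9 hours / 2.62 days)


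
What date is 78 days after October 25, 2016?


Start: October 25, 2016
Add 78 days
October 25 → November 1: 31 - 25 + 1 = 7 days (78 - 7 = 71 left)
November 1 → December 1: 30 - 1 + 1 = 30 days (71 - 30 = 41 left)
December 1 → January 1: 31 - 1 + 1 = 31 days (41 - 31 = 10 left)
January 1 + 10 = January 11, 2017

January 11, 2017


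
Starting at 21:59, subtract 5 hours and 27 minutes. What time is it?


16:32

Start: 1319 minutes from midnight
Subtract: 327 minutes
Remaining: 1319 - 327 = 992
Hours: 16, Minutes: 32


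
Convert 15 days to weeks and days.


2 weeks 1 days

Weeks: 15 ÷ 7 = 2 remainder 1


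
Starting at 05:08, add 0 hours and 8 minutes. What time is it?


05:16

Start: 308 minutes from midnight
Add: 8 minutes
Total: 316 minutes
Hours: 316 ÷ 60 = 5 remainder 16


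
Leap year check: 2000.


Rules: divisible by 4 AND (not by 100 OR by 400)
2000 ÷ 4 = 500 exactly → divisible by 4
2000 ÷ 100 = 20 exactly → divisible by 100
2000 ÷ 400 = 5 exactly → divisible by 400
Divisible by 400 → leap year

Yes


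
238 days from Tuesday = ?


Tuesday

Start: Tuesday (index 1)
(1 + 238) mod 7
= 239 mod 7
= 1
Index 1 → Tuesday


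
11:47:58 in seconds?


42478 seconds

Hours: 11 × 3600 = 39600
Minutes: 47 × 60 = 2820
Seconds: 58
Total = 39600 + 2820 + 58 = 42478


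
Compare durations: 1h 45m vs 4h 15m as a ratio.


7:17 (0.41)

Duration 1: 105 minutes
Duration 2: 255 minutes
Ratio = 105:255
GCD = 15
Simplified = 7:17
As a decimal: 7/17 ≈ 0.41


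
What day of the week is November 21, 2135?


Zeller's congruence:
q=21, m=11, k=35, j=21
h = (21 + ⌊13×12/5⌋ + 35 + ⌊35/4⌋ + ⌊21/4⌋ - 2×21) mod 7
= (21 + 31 + 35 + 8 + 5 - 42) mod 7
= 58 mod 7 = 2
h=2 → Monday

Monday


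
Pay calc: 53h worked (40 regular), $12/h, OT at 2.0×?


Regular: 40h × $12 = $480.00
Overtime: 53 - 40 = 13h
OT pay: 13h × $12 × 2.0 = $312.00
Total = $480.00 + $312.00 = $792.00

$792.00


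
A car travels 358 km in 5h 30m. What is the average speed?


65.1 km/h

Distance: 358 km
Time: 5h 30m = 330 min = 330/60 = 11/2 hours
Speed = 358 ÷ (11/2) = 358 × 2 / 11 = 716/11 ≈ 65.1 km/h


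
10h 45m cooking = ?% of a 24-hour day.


Time: 645 minutes
Day: 1440 minutes
Percentage = (645/1440) × 100 ≈ 44.8%

44.8%


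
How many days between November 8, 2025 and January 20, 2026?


73 days

From November 8, 2025 to January 20, 2026
Rest of November 2025: 30 - 8 = 22
Full months: December 31
Days into January 2026: 20
Total = 22 + 31 + 20 = 73 days


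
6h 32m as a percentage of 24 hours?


Total minutes: 6×60 + 32 = 392
Day = 24×60 = 1440 minutes
Fraction = 392/1440 ≈ 0.2722
As a percentage: 392/1440 × 100 ≈ 27.22%

0.2722 (27.22%)


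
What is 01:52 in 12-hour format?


1:52 AM

Hour: 1
1 < 12 → AM


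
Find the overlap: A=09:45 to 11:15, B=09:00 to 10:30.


Meeting A: 585-675 (in minutes from midnight)
Meeting B: 540-630
Overlap start = max(585, 540) = 585
Overlap end = min(675, 630) = 630
Overlap = max(0, 630 - 585) = 45 min

45 minutes


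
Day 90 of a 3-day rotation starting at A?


Shifts: A, B, C
Start: A (index 0)
Day 90: (0 + 90 - 1) mod 3
= 89 mod 3
= 2
Index 2 → shift C

Shift C


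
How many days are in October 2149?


31 days

Month: October (month 10)
October has 31 days


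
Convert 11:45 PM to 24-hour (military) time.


Input: 11:45 PM
PM: 11 + 12 = 23

23:45


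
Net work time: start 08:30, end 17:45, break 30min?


8h 45m (525 minutes)

Total time = (17×60+45) - (8×60+30)
= 1065 - 510 = 555 min
Minus break: 555 - 30 = 525 min
= 8h 45m


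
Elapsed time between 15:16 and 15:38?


End time in minutes: 15×60 + 38 = 938
Start time in minutes: 15×60 + 16 = 916
Difference = 938 - 916 = 22 minutes
= 0 hours 22 minutes

0h 22m


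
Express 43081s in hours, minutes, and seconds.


11h 58m 1s

Hours: 43081 ÷ 3600 = 11 remainder 3481
Minutes: 3481 ÷ 60 = 58 remainder 1
Seconds: 1


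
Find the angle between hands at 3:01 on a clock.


84.5°

Hour hand = 3×30 + 1×0.5 = 90.5°
Minute hand = 1×6 = 6°
Difference = |90.5 - 6| = 84.5°


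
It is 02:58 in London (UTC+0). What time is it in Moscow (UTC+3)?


Time difference = UTC+3 - UTC+0 = +3 hours
New hour = (2 + 3) mod 24
= 5 mod 24 = 5
Minutes unchanged → 05:58

05:58


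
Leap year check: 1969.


No

Rules: divisible by 4 AND (not by 100 OR by 400)
1969 ÷ 4 = 492 remainder 1 → not divisible by 4
Not divisible by 4 → not a leap year


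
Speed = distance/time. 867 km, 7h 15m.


119.6 km/h

Distance: 867 km
Time: 7h 15m = 435 min = 435/60 = 29/4 hours
Speed = 867 ÷ (29/4) = 867 × 4 / 29 = 3468/29 ≈ 119.6 km/h


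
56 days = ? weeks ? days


Weeks: 56 ÷ 7 = 8 remainder 0

8 weeks 0 days


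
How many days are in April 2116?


Month: April (month 4)
April has 30 days

30 days


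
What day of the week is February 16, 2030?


Zeller's congruence:
q=16, m=14, k=29, j=20
h = (16 + ⌊13×15/5⌋ + 29 + ⌊29/4⌋ + ⌊20/4⌋ - 2×20) mod 7
= (16 + 39 + 29 + 7 + 5 - 40) mod 7
= 56 mod 7 = 0
h=0 → Saturday

Saturday


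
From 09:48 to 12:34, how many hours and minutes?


End time in minutes: 12×60 + 34 = 754
Start time in minutes: 9×60 + 48 = 588
Difference = 754 - 588 = 166 minutes
= 2 hours 46 minutes

2h 46m


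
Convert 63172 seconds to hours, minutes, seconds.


Hours: 63172 ÷ 3600 = 17 remainder 1972
Minutes: 1972 ÷ 60 = 32 remainder 52
Seconds: 52

17h 32m 52s


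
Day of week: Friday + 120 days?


Start: Friday (index 4)
(4 + 120) mod 7
= 124 mod 7
= 5
Index 5 → Saturday

Saturday


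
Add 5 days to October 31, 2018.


Start: October 31, 2018
Add 5 days
October 31 → November 1: 31 - 31 + 1 = 1 days (5 - 1 = 4 left)
November 1 + 4 = November 5, 2018

November 5, 2018


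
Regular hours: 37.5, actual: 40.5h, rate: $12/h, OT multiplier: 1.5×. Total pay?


$504.00

Regular: 37.5h × $12 = $450.00
Overtime: 40.5 - 37.5 = 3.0h
OT pay: 3.0h × $12 × 1.5 = $54.00
Total = $450.00 + $54.00 = $504.00


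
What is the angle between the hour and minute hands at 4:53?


171.5°

Hour hand = 4×30 + 53×0.5 = 146.5°
Minute hand = 53×6 = 318°
Difference = |146.5 - 318| = 171.5°


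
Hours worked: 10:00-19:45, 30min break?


9h 15m (555 minutes)

Total time = (19×60+45) - (10×60+0)
= 1185 - 600 = 585 min
Minus break: 585 - 30 = 555 min
= 9h 15m


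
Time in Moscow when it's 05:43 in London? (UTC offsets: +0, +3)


Time difference = UTC+3 - UTC+0 = +3 hours
New hour = (5 + 3) mod 24
= 8 mod 24 = 8
Minutes unchanged → 08:43

08:43


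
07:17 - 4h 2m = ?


03:15

Start: 437 minutes from midnight
Subtract: 242 minutes
Remaining: 437 - 242 = 195
Hours: 3, Minutes: 15


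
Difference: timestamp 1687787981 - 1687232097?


555884 seconds (154.4 hours / 6.43 days)

Difference = 1687787981 - 1687232097 = 555884 seconds
In hours: 555884 / 3600 ≈ 154.4
In days: 555884 / 86400 ≈ 6.43


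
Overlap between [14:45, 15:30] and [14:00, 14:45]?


0 minutes

Meeting A: 885-930 (in minutes from midnight)
Meeting B: 840-885
Overlap start = max(885, 840) = 885
Overlap end = min(930, 885) = 885
Overlap = max(0, 885 - 885) = 0 min


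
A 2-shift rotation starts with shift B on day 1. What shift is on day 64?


Shifts: A, B
Start: B (index 1)
Day 64: (1 + 64 - 1) mod 2
= 64 mod 2
= 0
Index 0 → shift A

Shift A


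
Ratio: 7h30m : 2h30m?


3:1 (3.00)

Duration 1: 450 minutes
Duration 2: 150 minutes
Ratio = 450:150
GCD = 150
Simplified = 3:1
As a decimal: 3/1 = 3.00


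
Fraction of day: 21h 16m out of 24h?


0.8861 (88.61%)

Total minutes: 21×60 + 16 = 1276
Day = 24×60 = 1440 minutes
Fraction = 1276/1440 ≈ 0.8861
As a percentage: 1276/1440 × 100 ≈ 88.61%


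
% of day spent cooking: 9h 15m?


38.5%

Time: 555 minutes
Day: 1440 minutes
Percentage = (555/1440) × 100 ≈ 38.5%


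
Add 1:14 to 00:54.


02:08

Start: 54 minutes from midnight
Add: 74 minutes
Total: 128 minutes
Hours: 128 ÷ 60 = 2 remainder 8


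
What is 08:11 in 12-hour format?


8:11 AM

Hour: 8
8 < 12 → AM


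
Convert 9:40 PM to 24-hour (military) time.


21:40

Input: 9:40 PM
PM: 9 + 12 = 21


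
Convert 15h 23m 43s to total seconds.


Hours: 15 × 3600 = 54000
Minutes: 23 × 60 = 1380
Seconds: 43
Total = 54000 + 1380 + 43 = 55423

55423 seconds


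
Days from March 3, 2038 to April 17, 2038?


From March 3, 2038 to April 17, 2038
Rest of March 2038: 31 - 3 = 28
Days into April 2038: 17
Total = 28 + 17 = 45 days

45 days


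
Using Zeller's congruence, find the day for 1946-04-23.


Zeller's congruence:
q=23, m=4, k=46, j=19
h = (23 + ⌊13×5/5⌋ + 46 + ⌊46/4⌋ + ⌊19/4⌋ - 2×19) mod 7
= (23 + 13 + 46 + 11 + 4 - 38) mod 7
= 59 mod 7 = 3
h=3 → Tuesday

Tuesday


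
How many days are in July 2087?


31 days

Month: July (month 7)
July has 31 days


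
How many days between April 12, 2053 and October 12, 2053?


From April 12, 2053 to October 12, 2053
Rest of April 2053: 30 - 12 = 18
Full months: May 31, June 30, July 31, August 31, September 30
Days into October 2053: 12
Total = 18 + 31 + 30 + 31 + 31 + 30 + 12 = 183 days

183 days


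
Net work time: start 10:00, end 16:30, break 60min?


5h 30m (330 minutes)

Total time = (16×60+30) - (10×60+0)
= 990 - 600 = 390 min
Minus break: 390 - 60 = 330 min
= 5h 30m


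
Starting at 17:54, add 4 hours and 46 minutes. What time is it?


22:40

Start: 1074 minutes from midnight
Add: 286 minutes
Total: 1360 minutes
Hours: 1360 ÷ 60 = 22 remainder 40


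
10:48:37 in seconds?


38917 seconds

Hours: 10 × 3600 = 36000
Minutes: 48 × 60 = 2880
Seconds: 37
Total = 36000 + 2880 + 37 = 38917


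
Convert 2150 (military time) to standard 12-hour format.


9:50 PM

Hour: 21
21 - 12 = 9 → PM


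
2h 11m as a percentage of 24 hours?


Total minutes: 2×60 + 11 = 131
Day = 24×60 = 1440 minutes
Fraction = 131/1440 ≈ 0.0910
As a percentage: 131/1440 × 100 ≈ 9.10%

0.0910 (9.10%)


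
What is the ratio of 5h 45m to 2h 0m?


23:8 (2.88)

Duration 1: 345 minutes
Duration 2: 120 minutes
Ratio = 345:120
GCD = 15
Simplified = 23:8
As a decimal: 23/8 ≈ 2.88


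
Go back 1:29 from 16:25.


14:56

Start: 985 minutes from midnight
Subtract: 89 minutes
Remaining: 985 - 89 = 896
Hours: 14, Minutes: 56


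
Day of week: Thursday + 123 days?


Monday

Start: Thursday (index 3)
(3 + 123) mod 7
= 126 mod 7
= 0
Index 0 → Monday


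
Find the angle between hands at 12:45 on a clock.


112.5°

Hour hand (12 ≡ 0 on the dial): 0×30 + 45×0.5 = 22.5°
Minute hand = 45×6 = 270°
Difference = |22.5 - 270| = 247.5°
Since > 180°: 360 - 247.5 = 112.5°


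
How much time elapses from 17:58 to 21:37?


End time in minutes: 21×60 + 37 = 1297
Start time in minutes: 17×60 + 58 = 1078
Difference = 1297 - 1078 = 219 minutes
= 3 hours 39 minutes

3h 39m


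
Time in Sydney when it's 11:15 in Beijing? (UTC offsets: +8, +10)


13:15

Time difference = UTC+10 - UTC+8 = +2 hours
New hour = (11 + 2) mod 24
= 13 mod 24 = 13
Minutes unchanged → 13:15


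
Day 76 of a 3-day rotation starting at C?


Shift C

Shifts: A, B, C
Start: C (index 2)
Day 76: (2 + 76 - 1) mod 3
= 77 mod 3
= 2
Index 2 → shift C


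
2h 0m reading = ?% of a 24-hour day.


Time: 120 minutes
Day: 1440 minutes
Percentage = (120/1440) × 100 ≈ 8.3%

8.3%


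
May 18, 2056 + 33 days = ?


Start: May 18, 2056
Add 33 days
May 18 → June 1: 31 - 18 + 1 = 14 days (33 - 14 = 19 left)
June 1 + 19 = June 20, 2056

June 20, 2056


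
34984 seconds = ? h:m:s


Hours: 34984 ÷ 3600 = 9 remainder 2584
Minutes: 2584 ÷ 60 = 43 remainder 4
Seconds: 4

9h 43m 4s


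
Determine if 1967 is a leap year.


Rules: divisible by 4 AND (not by 100 OR by 400)
1967 ÷ 4 = 491 remainder 3 → not divisible by 4
Not divisible by 4 → not a leap year

No


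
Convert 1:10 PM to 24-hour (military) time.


13:10

Input: 1:10 PM
PM: 1 + 12 = 13


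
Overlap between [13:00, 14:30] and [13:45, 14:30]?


Meeting A: 780-870 (in minutes from midnight)
Meeting B: 825-870
Overlap start = max(780, 825) = 825
Overlap end = min(870, 870) = 870
Overlap = max(0, 870 - 825) = 45 min

45 minutes


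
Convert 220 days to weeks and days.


Weeks: 220 ÷ 7 = 31 remainder 3

31 weeks 3 days


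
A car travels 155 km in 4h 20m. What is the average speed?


35.8 km/h

Distance: 155 km
Time: 4h 20m = 260 min = 260/60 = 13/3 hours
Speed = 155 ÷ (13/3) = 155 × 3 / 13 = 465/13 ≈ 35.8 km/h


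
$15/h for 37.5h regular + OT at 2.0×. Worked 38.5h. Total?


$592.50

Regular: 37.5h × $15 = $562.50
Overtime: 38.5 - 37.5 = 1.0h
OT pay: 1.0h × $15 × 2.0 = $30.00
Total = $562.50 + $30.00 = $592.50


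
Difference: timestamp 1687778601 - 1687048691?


Difference = 1687778601 - 1687048691 = 729910 seconds
In hours: 729910 / 3600 ≈ 202.8
In days: 729910 / 86400 ≈ 8.45

729910 seconds (202.8 hours / 8.45 days)


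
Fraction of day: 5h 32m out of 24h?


Total minutes: 5×60 + 32 = 332
Day = 24×60 = 1440 minutes
Fraction = 332/1440 ≈ 0.2306
As a percentage: 332/1440 × 100 ≈ 23.06%

0.2306 (23.06%)


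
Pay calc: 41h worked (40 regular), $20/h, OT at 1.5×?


Regular: 40h × $20 = $800.00
Overtime: 41 - 40 = 1h
OT pay: 1h × $20 × 1.5 = $30.00
Total = $800.00 + $30.00 = $830.00

$830.00


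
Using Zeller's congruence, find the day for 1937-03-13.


Saturday

Zeller's congruence:
q=13, m=3, k=37, j=19
h = (13 + ⌊13×4/5⌋ + 37 + ⌊37/4⌋ + ⌊19/4⌋ - 2×19) mod 7
= (13 + 10 + 37 + 9 + 4 - 38) mod 7
= 35 mod 7 = 0
h=0 → Saturday
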